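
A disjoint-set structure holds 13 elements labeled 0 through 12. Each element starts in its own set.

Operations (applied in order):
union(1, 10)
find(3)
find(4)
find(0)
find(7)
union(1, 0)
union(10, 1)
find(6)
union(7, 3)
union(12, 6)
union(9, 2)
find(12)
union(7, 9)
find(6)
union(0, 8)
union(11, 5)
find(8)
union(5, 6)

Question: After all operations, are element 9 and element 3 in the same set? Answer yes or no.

Step 1: union(1, 10) -> merged; set of 1 now {1, 10}
Step 2: find(3) -> no change; set of 3 is {3}
Step 3: find(4) -> no change; set of 4 is {4}
Step 4: find(0) -> no change; set of 0 is {0}
Step 5: find(7) -> no change; set of 7 is {7}
Step 6: union(1, 0) -> merged; set of 1 now {0, 1, 10}
Step 7: union(10, 1) -> already same set; set of 10 now {0, 1, 10}
Step 8: find(6) -> no change; set of 6 is {6}
Step 9: union(7, 3) -> merged; set of 7 now {3, 7}
Step 10: union(12, 6) -> merged; set of 12 now {6, 12}
Step 11: union(9, 2) -> merged; set of 9 now {2, 9}
Step 12: find(12) -> no change; set of 12 is {6, 12}
Step 13: union(7, 9) -> merged; set of 7 now {2, 3, 7, 9}
Step 14: find(6) -> no change; set of 6 is {6, 12}
Step 15: union(0, 8) -> merged; set of 0 now {0, 1, 8, 10}
Step 16: union(11, 5) -> merged; set of 11 now {5, 11}
Step 17: find(8) -> no change; set of 8 is {0, 1, 8, 10}
Step 18: union(5, 6) -> merged; set of 5 now {5, 6, 11, 12}
Set of 9: {2, 3, 7, 9}; 3 is a member.

Answer: yes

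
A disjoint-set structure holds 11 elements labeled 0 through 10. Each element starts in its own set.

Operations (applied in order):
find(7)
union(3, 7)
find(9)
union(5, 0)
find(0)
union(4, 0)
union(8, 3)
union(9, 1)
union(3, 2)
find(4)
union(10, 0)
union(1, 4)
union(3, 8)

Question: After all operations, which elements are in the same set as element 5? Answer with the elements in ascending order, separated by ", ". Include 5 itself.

Answer: 0, 1, 4, 5, 9, 10

Derivation:
Step 1: find(7) -> no change; set of 7 is {7}
Step 2: union(3, 7) -> merged; set of 3 now {3, 7}
Step 3: find(9) -> no change; set of 9 is {9}
Step 4: union(5, 0) -> merged; set of 5 now {0, 5}
Step 5: find(0) -> no change; set of 0 is {0, 5}
Step 6: union(4, 0) -> merged; set of 4 now {0, 4, 5}
Step 7: union(8, 3) -> merged; set of 8 now {3, 7, 8}
Step 8: union(9, 1) -> merged; set of 9 now {1, 9}
Step 9: union(3, 2) -> merged; set of 3 now {2, 3, 7, 8}
Step 10: find(4) -> no change; set of 4 is {0, 4, 5}
Step 11: union(10, 0) -> merged; set of 10 now {0, 4, 5, 10}
Step 12: union(1, 4) -> merged; set of 1 now {0, 1, 4, 5, 9, 10}
Step 13: union(3, 8) -> already same set; set of 3 now {2, 3, 7, 8}
Component of 5: {0, 1, 4, 5, 9, 10}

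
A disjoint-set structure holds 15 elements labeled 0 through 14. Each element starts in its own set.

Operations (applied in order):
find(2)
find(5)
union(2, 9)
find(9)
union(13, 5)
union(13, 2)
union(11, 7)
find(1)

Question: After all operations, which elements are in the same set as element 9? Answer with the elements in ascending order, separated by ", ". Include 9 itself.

Answer: 2, 5, 9, 13

Derivation:
Step 1: find(2) -> no change; set of 2 is {2}
Step 2: find(5) -> no change; set of 5 is {5}
Step 3: union(2, 9) -> merged; set of 2 now {2, 9}
Step 4: find(9) -> no change; set of 9 is {2, 9}
Step 5: union(13, 5) -> merged; set of 13 now {5, 13}
Step 6: union(13, 2) -> merged; set of 13 now {2, 5, 9, 13}
Step 7: union(11, 7) -> merged; set of 11 now {7, 11}
Step 8: find(1) -> no change; set of 1 is {1}
Component of 9: {2, 5, 9, 13}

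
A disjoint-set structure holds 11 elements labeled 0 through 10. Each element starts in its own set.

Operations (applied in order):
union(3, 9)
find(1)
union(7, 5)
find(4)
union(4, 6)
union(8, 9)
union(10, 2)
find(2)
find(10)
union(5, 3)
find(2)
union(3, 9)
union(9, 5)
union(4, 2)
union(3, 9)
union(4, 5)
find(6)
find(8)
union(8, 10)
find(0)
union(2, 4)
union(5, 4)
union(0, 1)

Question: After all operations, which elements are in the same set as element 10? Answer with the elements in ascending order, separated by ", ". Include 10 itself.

Step 1: union(3, 9) -> merged; set of 3 now {3, 9}
Step 2: find(1) -> no change; set of 1 is {1}
Step 3: union(7, 5) -> merged; set of 7 now {5, 7}
Step 4: find(4) -> no change; set of 4 is {4}
Step 5: union(4, 6) -> merged; set of 4 now {4, 6}
Step 6: union(8, 9) -> merged; set of 8 now {3, 8, 9}
Step 7: union(10, 2) -> merged; set of 10 now {2, 10}
Step 8: find(2) -> no change; set of 2 is {2, 10}
Step 9: find(10) -> no change; set of 10 is {2, 10}
Step 10: union(5, 3) -> merged; set of 5 now {3, 5, 7, 8, 9}
Step 11: find(2) -> no change; set of 2 is {2, 10}
Step 12: union(3, 9) -> already same set; set of 3 now {3, 5, 7, 8, 9}
Step 13: union(9, 5) -> already same set; set of 9 now {3, 5, 7, 8, 9}
Step 14: union(4, 2) -> merged; set of 4 now {2, 4, 6, 10}
Step 15: union(3, 9) -> already same set; set of 3 now {3, 5, 7, 8, 9}
Step 16: union(4, 5) -> merged; set of 4 now {2, 3, 4, 5, 6, 7, 8, 9, 10}
Step 17: find(6) -> no change; set of 6 is {2, 3, 4, 5, 6, 7, 8, 9, 10}
Step 18: find(8) -> no change; set of 8 is {2, 3, 4, 5, 6, 7, 8, 9, 10}
Step 19: union(8, 10) -> already same set; set of 8 now {2, 3, 4, 5, 6, 7, 8, 9, 10}
Step 20: find(0) -> no change; set of 0 is {0}
Step 21: union(2, 4) -> already same set; set of 2 now {2, 3, 4, 5, 6, 7, 8, 9, 10}
Step 22: union(5, 4) -> already same set; set of 5 now {2, 3, 4, 5, 6, 7, 8, 9, 10}
Step 23: union(0, 1) -> merged; set of 0 now {0, 1}
Component of 10: {2, 3, 4, 5, 6, 7, 8, 9, 10}

Answer: 2, 3, 4, 5, 6, 7, 8, 9, 10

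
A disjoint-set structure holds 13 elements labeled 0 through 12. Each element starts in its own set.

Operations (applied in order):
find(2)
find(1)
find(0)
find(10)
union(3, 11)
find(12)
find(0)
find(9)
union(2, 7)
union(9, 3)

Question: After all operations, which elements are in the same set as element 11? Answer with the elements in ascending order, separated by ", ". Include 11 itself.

Step 1: find(2) -> no change; set of 2 is {2}
Step 2: find(1) -> no change; set of 1 is {1}
Step 3: find(0) -> no change; set of 0 is {0}
Step 4: find(10) -> no change; set of 10 is {10}
Step 5: union(3, 11) -> merged; set of 3 now {3, 11}
Step 6: find(12) -> no change; set of 12 is {12}
Step 7: find(0) -> no change; set of 0 is {0}
Step 8: find(9) -> no change; set of 9 is {9}
Step 9: union(2, 7) -> merged; set of 2 now {2, 7}
Step 10: union(9, 3) -> merged; set of 9 now {3, 9, 11}
Component of 11: {3, 9, 11}

Answer: 3, 9, 11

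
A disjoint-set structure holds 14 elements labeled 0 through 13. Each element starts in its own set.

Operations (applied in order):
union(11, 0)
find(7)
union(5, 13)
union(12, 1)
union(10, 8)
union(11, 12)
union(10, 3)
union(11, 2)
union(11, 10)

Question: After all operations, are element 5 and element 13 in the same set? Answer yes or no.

Answer: yes

Derivation:
Step 1: union(11, 0) -> merged; set of 11 now {0, 11}
Step 2: find(7) -> no change; set of 7 is {7}
Step 3: union(5, 13) -> merged; set of 5 now {5, 13}
Step 4: union(12, 1) -> merged; set of 12 now {1, 12}
Step 5: union(10, 8) -> merged; set of 10 now {8, 10}
Step 6: union(11, 12) -> merged; set of 11 now {0, 1, 11, 12}
Step 7: union(10, 3) -> merged; set of 10 now {3, 8, 10}
Step 8: union(11, 2) -> merged; set of 11 now {0, 1, 2, 11, 12}
Step 9: union(11, 10) -> merged; set of 11 now {0, 1, 2, 3, 8, 10, 11, 12}
Set of 5: {5, 13}; 13 is a member.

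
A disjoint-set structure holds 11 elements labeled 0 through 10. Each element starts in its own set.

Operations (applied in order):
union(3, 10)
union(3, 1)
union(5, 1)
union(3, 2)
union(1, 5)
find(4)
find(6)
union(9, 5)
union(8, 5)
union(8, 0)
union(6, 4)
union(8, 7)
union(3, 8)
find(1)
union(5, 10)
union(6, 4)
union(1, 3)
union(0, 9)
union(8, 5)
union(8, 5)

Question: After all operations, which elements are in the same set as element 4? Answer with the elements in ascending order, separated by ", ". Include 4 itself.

Step 1: union(3, 10) -> merged; set of 3 now {3, 10}
Step 2: union(3, 1) -> merged; set of 3 now {1, 3, 10}
Step 3: union(5, 1) -> merged; set of 5 now {1, 3, 5, 10}
Step 4: union(3, 2) -> merged; set of 3 now {1, 2, 3, 5, 10}
Step 5: union(1, 5) -> already same set; set of 1 now {1, 2, 3, 5, 10}
Step 6: find(4) -> no change; set of 4 is {4}
Step 7: find(6) -> no change; set of 6 is {6}
Step 8: union(9, 5) -> merged; set of 9 now {1, 2, 3, 5, 9, 10}
Step 9: union(8, 5) -> merged; set of 8 now {1, 2, 3, 5, 8, 9, 10}
Step 10: union(8, 0) -> merged; set of 8 now {0, 1, 2, 3, 5, 8, 9, 10}
Step 11: union(6, 4) -> merged; set of 6 now {4, 6}
Step 12: union(8, 7) -> merged; set of 8 now {0, 1, 2, 3, 5, 7, 8, 9, 10}
Step 13: union(3, 8) -> already same set; set of 3 now {0, 1, 2, 3, 5, 7, 8, 9, 10}
Step 14: find(1) -> no change; set of 1 is {0, 1, 2, 3, 5, 7, 8, 9, 10}
Step 15: union(5, 10) -> already same set; set of 5 now {0, 1, 2, 3, 5, 7, 8, 9, 10}
Step 16: union(6, 4) -> already same set; set of 6 now {4, 6}
Step 17: union(1, 3) -> already same set; set of 1 now {0, 1, 2, 3, 5, 7, 8, 9, 10}
Step 18: union(0, 9) -> already same set; set of 0 now {0, 1, 2, 3, 5, 7, 8, 9, 10}
Step 19: union(8, 5) -> already same set; set of 8 now {0, 1, 2, 3, 5, 7, 8, 9, 10}
Step 20: union(8, 5) -> already same set; set of 8 now {0, 1, 2, 3, 5, 7, 8, 9, 10}
Component of 4: {4, 6}

Answer: 4, 6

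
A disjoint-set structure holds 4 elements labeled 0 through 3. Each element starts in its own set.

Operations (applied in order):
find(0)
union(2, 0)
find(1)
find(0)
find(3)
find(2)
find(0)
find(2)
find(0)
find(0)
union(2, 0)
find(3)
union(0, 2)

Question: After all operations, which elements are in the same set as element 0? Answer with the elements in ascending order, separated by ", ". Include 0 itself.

Answer: 0, 2

Derivation:
Step 1: find(0) -> no change; set of 0 is {0}
Step 2: union(2, 0) -> merged; set of 2 now {0, 2}
Step 3: find(1) -> no change; set of 1 is {1}
Step 4: find(0) -> no change; set of 0 is {0, 2}
Step 5: find(3) -> no change; set of 3 is {3}
Step 6: find(2) -> no change; set of 2 is {0, 2}
Step 7: find(0) -> no change; set of 0 is {0, 2}
Step 8: find(2) -> no change; set of 2 is {0, 2}
Step 9: find(0) -> no change; set of 0 is {0, 2}
Step 10: find(0) -> no change; set of 0 is {0, 2}
Step 11: union(2, 0) -> already same set; set of 2 now {0, 2}
Step 12: find(3) -> no change; set of 3 is {3}
Step 13: union(0, 2) -> already same set; set of 0 now {0, 2}
Component of 0: {0, 2}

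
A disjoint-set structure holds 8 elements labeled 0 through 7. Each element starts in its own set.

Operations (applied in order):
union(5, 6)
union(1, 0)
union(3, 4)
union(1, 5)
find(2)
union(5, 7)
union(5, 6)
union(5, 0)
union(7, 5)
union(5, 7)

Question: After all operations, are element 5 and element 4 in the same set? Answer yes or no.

Step 1: union(5, 6) -> merged; set of 5 now {5, 6}
Step 2: union(1, 0) -> merged; set of 1 now {0, 1}
Step 3: union(3, 4) -> merged; set of 3 now {3, 4}
Step 4: union(1, 5) -> merged; set of 1 now {0, 1, 5, 6}
Step 5: find(2) -> no change; set of 2 is {2}
Step 6: union(5, 7) -> merged; set of 5 now {0, 1, 5, 6, 7}
Step 7: union(5, 6) -> already same set; set of 5 now {0, 1, 5, 6, 7}
Step 8: union(5, 0) -> already same set; set of 5 now {0, 1, 5, 6, 7}
Step 9: union(7, 5) -> already same set; set of 7 now {0, 1, 5, 6, 7}
Step 10: union(5, 7) -> already same set; set of 5 now {0, 1, 5, 6, 7}
Set of 5: {0, 1, 5, 6, 7}; 4 is not a member.

Answer: no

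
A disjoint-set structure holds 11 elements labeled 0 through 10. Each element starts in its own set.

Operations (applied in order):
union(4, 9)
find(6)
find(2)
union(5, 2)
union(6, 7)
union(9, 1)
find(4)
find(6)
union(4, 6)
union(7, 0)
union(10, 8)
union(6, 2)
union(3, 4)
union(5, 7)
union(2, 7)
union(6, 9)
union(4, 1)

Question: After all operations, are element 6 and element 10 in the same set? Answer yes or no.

Answer: no

Derivation:
Step 1: union(4, 9) -> merged; set of 4 now {4, 9}
Step 2: find(6) -> no change; set of 6 is {6}
Step 3: find(2) -> no change; set of 2 is {2}
Step 4: union(5, 2) -> merged; set of 5 now {2, 5}
Step 5: union(6, 7) -> merged; set of 6 now {6, 7}
Step 6: union(9, 1) -> merged; set of 9 now {1, 4, 9}
Step 7: find(4) -> no change; set of 4 is {1, 4, 9}
Step 8: find(6) -> no change; set of 6 is {6, 7}
Step 9: union(4, 6) -> merged; set of 4 now {1, 4, 6, 7, 9}
Step 10: union(7, 0) -> merged; set of 7 now {0, 1, 4, 6, 7, 9}
Step 11: union(10, 8) -> merged; set of 10 now {8, 10}
Step 12: union(6, 2) -> merged; set of 6 now {0, 1, 2, 4, 5, 6, 7, 9}
Step 13: union(3, 4) -> merged; set of 3 now {0, 1, 2, 3, 4, 5, 6, 7, 9}
Step 14: union(5, 7) -> already same set; set of 5 now {0, 1, 2, 3, 4, 5, 6, 7, 9}
Step 15: union(2, 7) -> already same set; set of 2 now {0, 1, 2, 3, 4, 5, 6, 7, 9}
Step 16: union(6, 9) -> already same set; set of 6 now {0, 1, 2, 3, 4, 5, 6, 7, 9}
Step 17: union(4, 1) -> already same set; set of 4 now {0, 1, 2, 3, 4, 5, 6, 7, 9}
Set of 6: {0, 1, 2, 3, 4, 5, 6, 7, 9}; 10 is not a member.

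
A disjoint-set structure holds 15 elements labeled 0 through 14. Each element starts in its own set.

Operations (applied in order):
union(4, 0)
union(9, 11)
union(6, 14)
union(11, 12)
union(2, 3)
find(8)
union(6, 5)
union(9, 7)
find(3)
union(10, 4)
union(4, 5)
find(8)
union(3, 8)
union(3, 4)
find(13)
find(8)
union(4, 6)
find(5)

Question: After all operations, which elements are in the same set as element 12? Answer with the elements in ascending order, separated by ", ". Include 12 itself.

Step 1: union(4, 0) -> merged; set of 4 now {0, 4}
Step 2: union(9, 11) -> merged; set of 9 now {9, 11}
Step 3: union(6, 14) -> merged; set of 6 now {6, 14}
Step 4: union(11, 12) -> merged; set of 11 now {9, 11, 12}
Step 5: union(2, 3) -> merged; set of 2 now {2, 3}
Step 6: find(8) -> no change; set of 8 is {8}
Step 7: union(6, 5) -> merged; set of 6 now {5, 6, 14}
Step 8: union(9, 7) -> merged; set of 9 now {7, 9, 11, 12}
Step 9: find(3) -> no change; set of 3 is {2, 3}
Step 10: union(10, 4) -> merged; set of 10 now {0, 4, 10}
Step 11: union(4, 5) -> merged; set of 4 now {0, 4, 5, 6, 10, 14}
Step 12: find(8) -> no change; set of 8 is {8}
Step 13: union(3, 8) -> merged; set of 3 now {2, 3, 8}
Step 14: union(3, 4) -> merged; set of 3 now {0, 2, 3, 4, 5, 6, 8, 10, 14}
Step 15: find(13) -> no change; set of 13 is {13}
Step 16: find(8) -> no change; set of 8 is {0, 2, 3, 4, 5, 6, 8, 10, 14}
Step 17: union(4, 6) -> already same set; set of 4 now {0, 2, 3, 4, 5, 6, 8, 10, 14}
Step 18: find(5) -> no change; set of 5 is {0, 2, 3, 4, 5, 6, 8, 10, 14}
Component of 12: {7, 9, 11, 12}

Answer: 7, 9, 11, 12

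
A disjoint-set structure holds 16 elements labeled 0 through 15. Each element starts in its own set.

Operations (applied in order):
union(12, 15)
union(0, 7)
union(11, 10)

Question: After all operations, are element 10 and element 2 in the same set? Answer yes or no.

Step 1: union(12, 15) -> merged; set of 12 now {12, 15}
Step 2: union(0, 7) -> merged; set of 0 now {0, 7}
Step 3: union(11, 10) -> merged; set of 11 now {10, 11}
Set of 10: {10, 11}; 2 is not a member.

Answer: no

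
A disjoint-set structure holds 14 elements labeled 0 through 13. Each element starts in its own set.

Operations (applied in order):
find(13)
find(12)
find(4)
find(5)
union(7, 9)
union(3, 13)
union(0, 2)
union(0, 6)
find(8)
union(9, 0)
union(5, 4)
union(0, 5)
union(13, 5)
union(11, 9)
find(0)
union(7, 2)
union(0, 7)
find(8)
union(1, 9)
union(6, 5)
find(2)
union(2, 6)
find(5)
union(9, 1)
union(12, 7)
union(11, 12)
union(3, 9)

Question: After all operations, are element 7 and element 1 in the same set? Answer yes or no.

Step 1: find(13) -> no change; set of 13 is {13}
Step 2: find(12) -> no change; set of 12 is {12}
Step 3: find(4) -> no change; set of 4 is {4}
Step 4: find(5) -> no change; set of 5 is {5}
Step 5: union(7, 9) -> merged; set of 7 now {7, 9}
Step 6: union(3, 13) -> merged; set of 3 now {3, 13}
Step 7: union(0, 2) -> merged; set of 0 now {0, 2}
Step 8: union(0, 6) -> merged; set of 0 now {0, 2, 6}
Step 9: find(8) -> no change; set of 8 is {8}
Step 10: union(9, 0) -> merged; set of 9 now {0, 2, 6, 7, 9}
Step 11: union(5, 4) -> merged; set of 5 now {4, 5}
Step 12: union(0, 5) -> merged; set of 0 now {0, 2, 4, 5, 6, 7, 9}
Step 13: union(13, 5) -> merged; set of 13 now {0, 2, 3, 4, 5, 6, 7, 9, 13}
Step 14: union(11, 9) -> merged; set of 11 now {0, 2, 3, 4, 5, 6, 7, 9, 11, 13}
Step 15: find(0) -> no change; set of 0 is {0, 2, 3, 4, 5, 6, 7, 9, 11, 13}
Step 16: union(7, 2) -> already same set; set of 7 now {0, 2, 3, 4, 5, 6, 7, 9, 11, 13}
Step 17: union(0, 7) -> already same set; set of 0 now {0, 2, 3, 4, 5, 6, 7, 9, 11, 13}
Step 18: find(8) -> no change; set of 8 is {8}
Step 19: union(1, 9) -> merged; set of 1 now {0, 1, 2, 3, 4, 5, 6, 7, 9, 11, 13}
Step 20: union(6, 5) -> already same set; set of 6 now {0, 1, 2, 3, 4, 5, 6, 7, 9, 11, 13}
Step 21: find(2) -> no change; set of 2 is {0, 1, 2, 3, 4, 5, 6, 7, 9, 11, 13}
Step 22: union(2, 6) -> already same set; set of 2 now {0, 1, 2, 3, 4, 5, 6, 7, 9, 11, 13}
Step 23: find(5) -> no change; set of 5 is {0, 1, 2, 3, 4, 5, 6, 7, 9, 11, 13}
Step 24: union(9, 1) -> already same set; set of 9 now {0, 1, 2, 3, 4, 5, 6, 7, 9, 11, 13}
Step 25: union(12, 7) -> merged; set of 12 now {0, 1, 2, 3, 4, 5, 6, 7, 9, 11, 12, 13}
Step 26: union(11, 12) -> already same set; set of 11 now {0, 1, 2, 3, 4, 5, 6, 7, 9, 11, 12, 13}
Step 27: union(3, 9) -> already same set; set of 3 now {0, 1, 2, 3, 4, 5, 6, 7, 9, 11, 12, 13}
Set of 7: {0, 1, 2, 3, 4, 5, 6, 7, 9, 11, 12, 13}; 1 is a member.

Answer: yes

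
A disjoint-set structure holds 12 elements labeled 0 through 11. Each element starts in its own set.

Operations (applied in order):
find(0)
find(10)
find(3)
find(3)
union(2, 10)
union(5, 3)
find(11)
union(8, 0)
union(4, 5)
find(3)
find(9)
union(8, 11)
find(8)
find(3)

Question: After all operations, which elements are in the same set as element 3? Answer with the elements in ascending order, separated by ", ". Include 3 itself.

Step 1: find(0) -> no change; set of 0 is {0}
Step 2: find(10) -> no change; set of 10 is {10}
Step 3: find(3) -> no change; set of 3 is {3}
Step 4: find(3) -> no change; set of 3 is {3}
Step 5: union(2, 10) -> merged; set of 2 now {2, 10}
Step 6: union(5, 3) -> merged; set of 5 now {3, 5}
Step 7: find(11) -> no change; set of 11 is {11}
Step 8: union(8, 0) -> merged; set of 8 now {0, 8}
Step 9: union(4, 5) -> merged; set of 4 now {3, 4, 5}
Step 10: find(3) -> no change; set of 3 is {3, 4, 5}
Step 11: find(9) -> no change; set of 9 is {9}
Step 12: union(8, 11) -> merged; set of 8 now {0, 8, 11}
Step 13: find(8) -> no change; set of 8 is {0, 8, 11}
Step 14: find(3) -> no change; set of 3 is {3, 4, 5}
Component of 3: {3, 4, 5}

Answer: 3, 4, 5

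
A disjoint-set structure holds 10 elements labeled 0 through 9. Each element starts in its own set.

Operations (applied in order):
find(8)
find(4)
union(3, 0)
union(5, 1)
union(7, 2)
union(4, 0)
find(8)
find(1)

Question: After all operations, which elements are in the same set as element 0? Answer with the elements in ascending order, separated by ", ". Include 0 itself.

Answer: 0, 3, 4

Derivation:
Step 1: find(8) -> no change; set of 8 is {8}
Step 2: find(4) -> no change; set of 4 is {4}
Step 3: union(3, 0) -> merged; set of 3 now {0, 3}
Step 4: union(5, 1) -> merged; set of 5 now {1, 5}
Step 5: union(7, 2) -> merged; set of 7 now {2, 7}
Step 6: union(4, 0) -> merged; set of 4 now {0, 3, 4}
Step 7: find(8) -> no change; set of 8 is {8}
Step 8: find(1) -> no change; set of 1 is {1, 5}
Component of 0: {0, 3, 4}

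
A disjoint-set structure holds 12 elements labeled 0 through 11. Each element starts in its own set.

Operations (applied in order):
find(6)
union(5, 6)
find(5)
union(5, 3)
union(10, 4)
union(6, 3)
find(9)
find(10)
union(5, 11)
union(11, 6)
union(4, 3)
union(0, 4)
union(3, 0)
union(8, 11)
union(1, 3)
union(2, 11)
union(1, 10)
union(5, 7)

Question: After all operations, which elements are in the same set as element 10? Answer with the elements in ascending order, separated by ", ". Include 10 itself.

Answer: 0, 1, 2, 3, 4, 5, 6, 7, 8, 10, 11

Derivation:
Step 1: find(6) -> no change; set of 6 is {6}
Step 2: union(5, 6) -> merged; set of 5 now {5, 6}
Step 3: find(5) -> no change; set of 5 is {5, 6}
Step 4: union(5, 3) -> merged; set of 5 now {3, 5, 6}
Step 5: union(10, 4) -> merged; set of 10 now {4, 10}
Step 6: union(6, 3) -> already same set; set of 6 now {3, 5, 6}
Step 7: find(9) -> no change; set of 9 is {9}
Step 8: find(10) -> no change; set of 10 is {4, 10}
Step 9: union(5, 11) -> merged; set of 5 now {3, 5, 6, 11}
Step 10: union(11, 6) -> already same set; set of 11 now {3, 5, 6, 11}
Step 11: union(4, 3) -> merged; set of 4 now {3, 4, 5, 6, 10, 11}
Step 12: union(0, 4) -> merged; set of 0 now {0, 3, 4, 5, 6, 10, 11}
Step 13: union(3, 0) -> already same set; set of 3 now {0, 3, 4, 5, 6, 10, 11}
Step 14: union(8, 11) -> merged; set of 8 now {0, 3, 4, 5, 6, 8, 10, 11}
Step 15: union(1, 3) -> merged; set of 1 now {0, 1, 3, 4, 5, 6, 8, 10, 11}
Step 16: union(2, 11) -> merged; set of 2 now {0, 1, 2, 3, 4, 5, 6, 8, 10, 11}
Step 17: union(1, 10) -> already same set; set of 1 now {0, 1, 2, 3, 4, 5, 6, 8, 10, 11}
Step 18: union(5, 7) -> merged; set of 5 now {0, 1, 2, 3, 4, 5, 6, 7, 8, 10, 11}
Component of 10: {0, 1, 2, 3, 4, 5, 6, 7, 8, 10, 11}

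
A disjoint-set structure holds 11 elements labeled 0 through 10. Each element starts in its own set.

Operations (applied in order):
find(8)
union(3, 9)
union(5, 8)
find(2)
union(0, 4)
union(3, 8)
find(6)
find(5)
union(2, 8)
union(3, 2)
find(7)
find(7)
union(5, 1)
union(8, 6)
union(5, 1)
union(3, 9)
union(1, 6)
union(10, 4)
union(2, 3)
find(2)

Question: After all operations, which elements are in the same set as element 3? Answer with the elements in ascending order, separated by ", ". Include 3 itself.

Step 1: find(8) -> no change; set of 8 is {8}
Step 2: union(3, 9) -> merged; set of 3 now {3, 9}
Step 3: union(5, 8) -> merged; set of 5 now {5, 8}
Step 4: find(2) -> no change; set of 2 is {2}
Step 5: union(0, 4) -> merged; set of 0 now {0, 4}
Step 6: union(3, 8) -> merged; set of 3 now {3, 5, 8, 9}
Step 7: find(6) -> no change; set of 6 is {6}
Step 8: find(5) -> no change; set of 5 is {3, 5, 8, 9}
Step 9: union(2, 8) -> merged; set of 2 now {2, 3, 5, 8, 9}
Step 10: union(3, 2) -> already same set; set of 3 now {2, 3, 5, 8, 9}
Step 11: find(7) -> no change; set of 7 is {7}
Step 12: find(7) -> no change; set of 7 is {7}
Step 13: union(5, 1) -> merged; set of 5 now {1, 2, 3, 5, 8, 9}
Step 14: union(8, 6) -> merged; set of 8 now {1, 2, 3, 5, 6, 8, 9}
Step 15: union(5, 1) -> already same set; set of 5 now {1, 2, 3, 5, 6, 8, 9}
Step 16: union(3, 9) -> already same set; set of 3 now {1, 2, 3, 5, 6, 8, 9}
Step 17: union(1, 6) -> already same set; set of 1 now {1, 2, 3, 5, 6, 8, 9}
Step 18: union(10, 4) -> merged; set of 10 now {0, 4, 10}
Step 19: union(2, 3) -> already same set; set of 2 now {1, 2, 3, 5, 6, 8, 9}
Step 20: find(2) -> no change; set of 2 is {1, 2, 3, 5, 6, 8, 9}
Component of 3: {1, 2, 3, 5, 6, 8, 9}

Answer: 1, 2, 3, 5, 6, 8, 9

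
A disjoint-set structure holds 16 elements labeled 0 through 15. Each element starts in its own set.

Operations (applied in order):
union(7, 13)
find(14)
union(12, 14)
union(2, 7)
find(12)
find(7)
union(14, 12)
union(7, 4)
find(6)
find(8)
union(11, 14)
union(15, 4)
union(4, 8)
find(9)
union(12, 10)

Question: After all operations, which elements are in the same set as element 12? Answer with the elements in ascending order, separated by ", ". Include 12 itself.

Answer: 10, 11, 12, 14

Derivation:
Step 1: union(7, 13) -> merged; set of 7 now {7, 13}
Step 2: find(14) -> no change; set of 14 is {14}
Step 3: union(12, 14) -> merged; set of 12 now {12, 14}
Step 4: union(2, 7) -> merged; set of 2 now {2, 7, 13}
Step 5: find(12) -> no change; set of 12 is {12, 14}
Step 6: find(7) -> no change; set of 7 is {2, 7, 13}
Step 7: union(14, 12) -> already same set; set of 14 now {12, 14}
Step 8: union(7, 4) -> merged; set of 7 now {2, 4, 7, 13}
Step 9: find(6) -> no change; set of 6 is {6}
Step 10: find(8) -> no change; set of 8 is {8}
Step 11: union(11, 14) -> merged; set of 11 now {11, 12, 14}
Step 12: union(15, 4) -> merged; set of 15 now {2, 4, 7, 13, 15}
Step 13: union(4, 8) -> merged; set of 4 now {2, 4, 7, 8, 13, 15}
Step 14: find(9) -> no change; set of 9 is {9}
Step 15: union(12, 10) -> merged; set of 12 now {10, 11, 12, 14}
Component of 12: {10, 11, 12, 14}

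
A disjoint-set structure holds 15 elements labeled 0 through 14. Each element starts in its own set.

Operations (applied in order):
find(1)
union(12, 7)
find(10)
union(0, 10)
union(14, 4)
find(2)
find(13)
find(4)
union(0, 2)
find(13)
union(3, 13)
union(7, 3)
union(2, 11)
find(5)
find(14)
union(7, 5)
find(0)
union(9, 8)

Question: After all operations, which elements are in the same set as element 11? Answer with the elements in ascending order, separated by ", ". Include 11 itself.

Step 1: find(1) -> no change; set of 1 is {1}
Step 2: union(12, 7) -> merged; set of 12 now {7, 12}
Step 3: find(10) -> no change; set of 10 is {10}
Step 4: union(0, 10) -> merged; set of 0 now {0, 10}
Step 5: union(14, 4) -> merged; set of 14 now {4, 14}
Step 6: find(2) -> no change; set of 2 is {2}
Step 7: find(13) -> no change; set of 13 is {13}
Step 8: find(4) -> no change; set of 4 is {4, 14}
Step 9: union(0, 2) -> merged; set of 0 now {0, 2, 10}
Step 10: find(13) -> no change; set of 13 is {13}
Step 11: union(3, 13) -> merged; set of 3 now {3, 13}
Step 12: union(7, 3) -> merged; set of 7 now {3, 7, 12, 13}
Step 13: union(2, 11) -> merged; set of 2 now {0, 2, 10, 11}
Step 14: find(5) -> no change; set of 5 is {5}
Step 15: find(14) -> no change; set of 14 is {4, 14}
Step 16: union(7, 5) -> merged; set of 7 now {3, 5, 7, 12, 13}
Step 17: find(0) -> no change; set of 0 is {0, 2, 10, 11}
Step 18: union(9, 8) -> merged; set of 9 now {8, 9}
Component of 11: {0, 2, 10, 11}

Answer: 0, 2, 10, 11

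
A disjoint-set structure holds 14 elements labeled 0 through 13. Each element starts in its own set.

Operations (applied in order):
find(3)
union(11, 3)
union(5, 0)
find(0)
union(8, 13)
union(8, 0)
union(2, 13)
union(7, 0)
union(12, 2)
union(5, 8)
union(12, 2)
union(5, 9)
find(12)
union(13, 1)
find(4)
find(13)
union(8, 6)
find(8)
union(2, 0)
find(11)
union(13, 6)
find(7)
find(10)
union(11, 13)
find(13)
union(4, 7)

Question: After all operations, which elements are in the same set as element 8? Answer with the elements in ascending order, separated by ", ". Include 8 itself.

Answer: 0, 1, 2, 3, 4, 5, 6, 7, 8, 9, 11, 12, 13

Derivation:
Step 1: find(3) -> no change; set of 3 is {3}
Step 2: union(11, 3) -> merged; set of 11 now {3, 11}
Step 3: union(5, 0) -> merged; set of 5 now {0, 5}
Step 4: find(0) -> no change; set of 0 is {0, 5}
Step 5: union(8, 13) -> merged; set of 8 now {8, 13}
Step 6: union(8, 0) -> merged; set of 8 now {0, 5, 8, 13}
Step 7: union(2, 13) -> merged; set of 2 now {0, 2, 5, 8, 13}
Step 8: union(7, 0) -> merged; set of 7 now {0, 2, 5, 7, 8, 13}
Step 9: union(12, 2) -> merged; set of 12 now {0, 2, 5, 7, 8, 12, 13}
Step 10: union(5, 8) -> already same set; set of 5 now {0, 2, 5, 7, 8, 12, 13}
Step 11: union(12, 2) -> already same set; set of 12 now {0, 2, 5, 7, 8, 12, 13}
Step 12: union(5, 9) -> merged; set of 5 now {0, 2, 5, 7, 8, 9, 12, 13}
Step 13: find(12) -> no change; set of 12 is {0, 2, 5, 7, 8, 9, 12, 13}
Step 14: union(13, 1) -> merged; set of 13 now {0, 1, 2, 5, 7, 8, 9, 12, 13}
Step 15: find(4) -> no change; set of 4 is {4}
Step 16: find(13) -> no change; set of 13 is {0, 1, 2, 5, 7, 8, 9, 12, 13}
Step 17: union(8, 6) -> merged; set of 8 now {0, 1, 2, 5, 6, 7, 8, 9, 12, 13}
Step 18: find(8) -> no change; set of 8 is {0, 1, 2, 5, 6, 7, 8, 9, 12, 13}
Step 19: union(2, 0) -> already same set; set of 2 now {0, 1, 2, 5, 6, 7, 8, 9, 12, 13}
Step 20: find(11) -> no change; set of 11 is {3, 11}
Step 21: union(13, 6) -> already same set; set of 13 now {0, 1, 2, 5, 6, 7, 8, 9, 12, 13}
Step 22: find(7) -> no change; set of 7 is {0, 1, 2, 5, 6, 7, 8, 9, 12, 13}
Step 23: find(10) -> no change; set of 10 is {10}
Step 24: union(11, 13) -> merged; set of 11 now {0, 1, 2, 3, 5, 6, 7, 8, 9, 11, 12, 13}
Step 25: find(13) -> no change; set of 13 is {0, 1, 2, 3, 5, 6, 7, 8, 9, 11, 12, 13}
Step 26: union(4, 7) -> merged; set of 4 now {0, 1, 2, 3, 4, 5, 6, 7, 8, 9, 11, 12, 13}
Component of 8: {0, 1, 2, 3, 4, 5, 6, 7, 8, 9, 11, 12, 13}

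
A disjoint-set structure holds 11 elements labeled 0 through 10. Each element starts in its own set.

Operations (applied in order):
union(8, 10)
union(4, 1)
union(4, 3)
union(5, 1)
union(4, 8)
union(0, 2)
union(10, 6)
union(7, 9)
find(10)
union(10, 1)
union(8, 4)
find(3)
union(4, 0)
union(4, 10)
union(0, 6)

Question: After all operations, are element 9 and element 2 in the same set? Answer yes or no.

Answer: no

Derivation:
Step 1: union(8, 10) -> merged; set of 8 now {8, 10}
Step 2: union(4, 1) -> merged; set of 4 now {1, 4}
Step 3: union(4, 3) -> merged; set of 4 now {1, 3, 4}
Step 4: union(5, 1) -> merged; set of 5 now {1, 3, 4, 5}
Step 5: union(4, 8) -> merged; set of 4 now {1, 3, 4, 5, 8, 10}
Step 6: union(0, 2) -> merged; set of 0 now {0, 2}
Step 7: union(10, 6) -> merged; set of 10 now {1, 3, 4, 5, 6, 8, 10}
Step 8: union(7, 9) -> merged; set of 7 now {7, 9}
Step 9: find(10) -> no change; set of 10 is {1, 3, 4, 5, 6, 8, 10}
Step 10: union(10, 1) -> already same set; set of 10 now {1, 3, 4, 5, 6, 8, 10}
Step 11: union(8, 4) -> already same set; set of 8 now {1, 3, 4, 5, 6, 8, 10}
Step 12: find(3) -> no change; set of 3 is {1, 3, 4, 5, 6, 8, 10}
Step 13: union(4, 0) -> merged; set of 4 now {0, 1, 2, 3, 4, 5, 6, 8, 10}
Step 14: union(4, 10) -> already same set; set of 4 now {0, 1, 2, 3, 4, 5, 6, 8, 10}
Step 15: union(0, 6) -> already same set; set of 0 now {0, 1, 2, 3, 4, 5, 6, 8, 10}
Set of 9: {7, 9}; 2 is not a member.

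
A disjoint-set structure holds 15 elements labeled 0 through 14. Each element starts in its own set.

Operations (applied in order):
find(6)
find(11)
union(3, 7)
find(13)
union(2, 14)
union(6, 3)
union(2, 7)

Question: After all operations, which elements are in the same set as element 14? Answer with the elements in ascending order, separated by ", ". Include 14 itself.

Answer: 2, 3, 6, 7, 14

Derivation:
Step 1: find(6) -> no change; set of 6 is {6}
Step 2: find(11) -> no change; set of 11 is {11}
Step 3: union(3, 7) -> merged; set of 3 now {3, 7}
Step 4: find(13) -> no change; set of 13 is {13}
Step 5: union(2, 14) -> merged; set of 2 now {2, 14}
Step 6: union(6, 3) -> merged; set of 6 now {3, 6, 7}
Step 7: union(2, 7) -> merged; set of 2 now {2, 3, 6, 7, 14}
Component of 14: {2, 3, 6, 7, 14}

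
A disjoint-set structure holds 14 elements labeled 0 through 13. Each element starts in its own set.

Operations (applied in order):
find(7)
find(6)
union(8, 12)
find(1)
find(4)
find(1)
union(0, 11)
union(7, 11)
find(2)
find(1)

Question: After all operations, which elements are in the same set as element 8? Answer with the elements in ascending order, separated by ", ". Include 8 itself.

Step 1: find(7) -> no change; set of 7 is {7}
Step 2: find(6) -> no change; set of 6 is {6}
Step 3: union(8, 12) -> merged; set of 8 now {8, 12}
Step 4: find(1) -> no change; set of 1 is {1}
Step 5: find(4) -> no change; set of 4 is {4}
Step 6: find(1) -> no change; set of 1 is {1}
Step 7: union(0, 11) -> merged; set of 0 now {0, 11}
Step 8: union(7, 11) -> merged; set of 7 now {0, 7, 11}
Step 9: find(2) -> no change; set of 2 is {2}
Step 10: find(1) -> no change; set of 1 is {1}
Component of 8: {8, 12}

Answer: 8, 12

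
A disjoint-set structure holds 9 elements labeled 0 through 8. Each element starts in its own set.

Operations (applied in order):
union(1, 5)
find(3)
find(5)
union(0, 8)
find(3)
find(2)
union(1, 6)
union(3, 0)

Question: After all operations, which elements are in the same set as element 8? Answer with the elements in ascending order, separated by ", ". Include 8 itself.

Answer: 0, 3, 8

Derivation:
Step 1: union(1, 5) -> merged; set of 1 now {1, 5}
Step 2: find(3) -> no change; set of 3 is {3}
Step 3: find(5) -> no change; set of 5 is {1, 5}
Step 4: union(0, 8) -> merged; set of 0 now {0, 8}
Step 5: find(3) -> no change; set of 3 is {3}
Step 6: find(2) -> no change; set of 2 is {2}
Step 7: union(1, 6) -> merged; set of 1 now {1, 5, 6}
Step 8: union(3, 0) -> merged; set of 3 now {0, 3, 8}
Component of 8: {0, 3, 8}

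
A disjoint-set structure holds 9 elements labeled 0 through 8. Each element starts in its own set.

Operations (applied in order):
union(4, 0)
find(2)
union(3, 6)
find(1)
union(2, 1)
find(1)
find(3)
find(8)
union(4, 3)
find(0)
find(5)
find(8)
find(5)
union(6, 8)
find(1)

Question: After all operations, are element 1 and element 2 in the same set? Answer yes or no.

Step 1: union(4, 0) -> merged; set of 4 now {0, 4}
Step 2: find(2) -> no change; set of 2 is {2}
Step 3: union(3, 6) -> merged; set of 3 now {3, 6}
Step 4: find(1) -> no change; set of 1 is {1}
Step 5: union(2, 1) -> merged; set of 2 now {1, 2}
Step 6: find(1) -> no change; set of 1 is {1, 2}
Step 7: find(3) -> no change; set of 3 is {3, 6}
Step 8: find(8) -> no change; set of 8 is {8}
Step 9: union(4, 3) -> merged; set of 4 now {0, 3, 4, 6}
Step 10: find(0) -> no change; set of 0 is {0, 3, 4, 6}
Step 11: find(5) -> no change; set of 5 is {5}
Step 12: find(8) -> no change; set of 8 is {8}
Step 13: find(5) -> no change; set of 5 is {5}
Step 14: union(6, 8) -> merged; set of 6 now {0, 3, 4, 6, 8}
Step 15: find(1) -> no change; set of 1 is {1, 2}
Set of 1: {1, 2}; 2 is a member.

Answer: yes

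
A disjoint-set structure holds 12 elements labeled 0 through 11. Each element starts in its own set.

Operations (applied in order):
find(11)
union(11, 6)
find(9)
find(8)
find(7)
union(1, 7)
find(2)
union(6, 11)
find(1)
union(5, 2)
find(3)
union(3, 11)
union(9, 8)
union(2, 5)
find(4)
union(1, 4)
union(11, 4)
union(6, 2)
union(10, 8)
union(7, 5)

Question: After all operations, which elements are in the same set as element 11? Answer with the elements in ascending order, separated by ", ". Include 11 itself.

Answer: 1, 2, 3, 4, 5, 6, 7, 11

Derivation:
Step 1: find(11) -> no change; set of 11 is {11}
Step 2: union(11, 6) -> merged; set of 11 now {6, 11}
Step 3: find(9) -> no change; set of 9 is {9}
Step 4: find(8) -> no change; set of 8 is {8}
Step 5: find(7) -> no change; set of 7 is {7}
Step 6: union(1, 7) -> merged; set of 1 now {1, 7}
Step 7: find(2) -> no change; set of 2 is {2}
Step 8: union(6, 11) -> already same set; set of 6 now {6, 11}
Step 9: find(1) -> no change; set of 1 is {1, 7}
Step 10: union(5, 2) -> merged; set of 5 now {2, 5}
Step 11: find(3) -> no change; set of 3 is {3}
Step 12: union(3, 11) -> merged; set of 3 now {3, 6, 11}
Step 13: union(9, 8) -> merged; set of 9 now {8, 9}
Step 14: union(2, 5) -> already same set; set of 2 now {2, 5}
Step 15: find(4) -> no change; set of 4 is {4}
Step 16: union(1, 4) -> merged; set of 1 now {1, 4, 7}
Step 17: union(11, 4) -> merged; set of 11 now {1, 3, 4, 6, 7, 11}
Step 18: union(6, 2) -> merged; set of 6 now {1, 2, 3, 4, 5, 6, 7, 11}
Step 19: union(10, 8) -> merged; set of 10 now {8, 9, 10}
Step 20: union(7, 5) -> already same set; set of 7 now {1, 2, 3, 4, 5, 6, 7, 11}
Component of 11: {1, 2, 3, 4, 5, 6, 7, 11}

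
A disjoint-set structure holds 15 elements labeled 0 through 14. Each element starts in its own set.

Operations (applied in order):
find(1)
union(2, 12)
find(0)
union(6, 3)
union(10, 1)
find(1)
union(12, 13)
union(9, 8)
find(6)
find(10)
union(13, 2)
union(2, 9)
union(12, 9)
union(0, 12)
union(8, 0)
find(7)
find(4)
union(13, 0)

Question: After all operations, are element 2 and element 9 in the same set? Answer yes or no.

Answer: yes

Derivation:
Step 1: find(1) -> no change; set of 1 is {1}
Step 2: union(2, 12) -> merged; set of 2 now {2, 12}
Step 3: find(0) -> no change; set of 0 is {0}
Step 4: union(6, 3) -> merged; set of 6 now {3, 6}
Step 5: union(10, 1) -> merged; set of 10 now {1, 10}
Step 6: find(1) -> no change; set of 1 is {1, 10}
Step 7: union(12, 13) -> merged; set of 12 now {2, 12, 13}
Step 8: union(9, 8) -> merged; set of 9 now {8, 9}
Step 9: find(6) -> no change; set of 6 is {3, 6}
Step 10: find(10) -> no change; set of 10 is {1, 10}
Step 11: union(13, 2) -> already same set; set of 13 now {2, 12, 13}
Step 12: union(2, 9) -> merged; set of 2 now {2, 8, 9, 12, 13}
Step 13: union(12, 9) -> already same set; set of 12 now {2, 8, 9, 12, 13}
Step 14: union(0, 12) -> merged; set of 0 now {0, 2, 8, 9, 12, 13}
Step 15: union(8, 0) -> already same set; set of 8 now {0, 2, 8, 9, 12, 13}
Step 16: find(7) -> no change; set of 7 is {7}
Step 17: find(4) -> no change; set of 4 is {4}
Step 18: union(13, 0) -> already same set; set of 13 now {0, 2, 8, 9, 12, 13}
Set of 2: {0, 2, 8, 9, 12, 13}; 9 is a member.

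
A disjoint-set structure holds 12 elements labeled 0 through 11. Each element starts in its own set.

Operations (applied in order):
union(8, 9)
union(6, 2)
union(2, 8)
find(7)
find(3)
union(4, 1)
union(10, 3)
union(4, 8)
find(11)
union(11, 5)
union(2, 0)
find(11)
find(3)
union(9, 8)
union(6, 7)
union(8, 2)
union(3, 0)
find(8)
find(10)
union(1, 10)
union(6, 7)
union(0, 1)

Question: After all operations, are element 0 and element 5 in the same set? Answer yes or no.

Answer: no

Derivation:
Step 1: union(8, 9) -> merged; set of 8 now {8, 9}
Step 2: union(6, 2) -> merged; set of 6 now {2, 6}
Step 3: union(2, 8) -> merged; set of 2 now {2, 6, 8, 9}
Step 4: find(7) -> no change; set of 7 is {7}
Step 5: find(3) -> no change; set of 3 is {3}
Step 6: union(4, 1) -> merged; set of 4 now {1, 4}
Step 7: union(10, 3) -> merged; set of 10 now {3, 10}
Step 8: union(4, 8) -> merged; set of 4 now {1, 2, 4, 6, 8, 9}
Step 9: find(11) -> no change; set of 11 is {11}
Step 10: union(11, 5) -> merged; set of 11 now {5, 11}
Step 11: union(2, 0) -> merged; set of 2 now {0, 1, 2, 4, 6, 8, 9}
Step 12: find(11) -> no change; set of 11 is {5, 11}
Step 13: find(3) -> no change; set of 3 is {3, 10}
Step 14: union(9, 8) -> already same set; set of 9 now {0, 1, 2, 4, 6, 8, 9}
Step 15: union(6, 7) -> merged; set of 6 now {0, 1, 2, 4, 6, 7, 8, 9}
Step 16: union(8, 2) -> already same set; set of 8 now {0, 1, 2, 4, 6, 7, 8, 9}
Step 17: union(3, 0) -> merged; set of 3 now {0, 1, 2, 3, 4, 6, 7, 8, 9, 10}
Step 18: find(8) -> no change; set of 8 is {0, 1, 2, 3, 4, 6, 7, 8, 9, 10}
Step 19: find(10) -> no change; set of 10 is {0, 1, 2, 3, 4, 6, 7, 8, 9, 10}
Step 20: union(1, 10) -> already same set; set of 1 now {0, 1, 2, 3, 4, 6, 7, 8, 9, 10}
Step 21: union(6, 7) -> already same set; set of 6 now {0, 1, 2, 3, 4, 6, 7, 8, 9, 10}
Step 22: union(0, 1) -> already same set; set of 0 now {0, 1, 2, 3, 4, 6, 7, 8, 9, 10}
Set of 0: {0, 1, 2, 3, 4, 6, 7, 8, 9, 10}; 5 is not a member.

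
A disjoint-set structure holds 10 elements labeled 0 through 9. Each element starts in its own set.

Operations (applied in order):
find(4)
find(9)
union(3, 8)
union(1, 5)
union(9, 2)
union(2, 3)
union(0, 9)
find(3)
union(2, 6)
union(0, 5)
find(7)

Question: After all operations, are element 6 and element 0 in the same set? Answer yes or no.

Step 1: find(4) -> no change; set of 4 is {4}
Step 2: find(9) -> no change; set of 9 is {9}
Step 3: union(3, 8) -> merged; set of 3 now {3, 8}
Step 4: union(1, 5) -> merged; set of 1 now {1, 5}
Step 5: union(9, 2) -> merged; set of 9 now {2, 9}
Step 6: union(2, 3) -> merged; set of 2 now {2, 3, 8, 9}
Step 7: union(0, 9) -> merged; set of 0 now {0, 2, 3, 8, 9}
Step 8: find(3) -> no change; set of 3 is {0, 2, 3, 8, 9}
Step 9: union(2, 6) -> merged; set of 2 now {0, 2, 3, 6, 8, 9}
Step 10: union(0, 5) -> merged; set of 0 now {0, 1, 2, 3, 5, 6, 8, 9}
Step 11: find(7) -> no change; set of 7 is {7}
Set of 6: {0, 1, 2, 3, 5, 6, 8, 9}; 0 is a member.

Answer: yes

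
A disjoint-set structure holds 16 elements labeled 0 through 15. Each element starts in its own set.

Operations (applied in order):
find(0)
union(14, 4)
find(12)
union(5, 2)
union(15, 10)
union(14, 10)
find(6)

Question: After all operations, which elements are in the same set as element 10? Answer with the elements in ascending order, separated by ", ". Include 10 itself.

Answer: 4, 10, 14, 15

Derivation:
Step 1: find(0) -> no change; set of 0 is {0}
Step 2: union(14, 4) -> merged; set of 14 now {4, 14}
Step 3: find(12) -> no change; set of 12 is {12}
Step 4: union(5, 2) -> merged; set of 5 now {2, 5}
Step 5: union(15, 10) -> merged; set of 15 now {10, 15}
Step 6: union(14, 10) -> merged; set of 14 now {4, 10, 14, 15}
Step 7: find(6) -> no change; set of 6 is {6}
Component of 10: {4, 10, 14, 15}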